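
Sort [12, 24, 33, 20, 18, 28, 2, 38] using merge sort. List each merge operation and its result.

Divide and conquer:
  Merge [12] + [24] -> [12, 24]
  Merge [33] + [20] -> [20, 33]
  Merge [12, 24] + [20, 33] -> [12, 20, 24, 33]
  Merge [18] + [28] -> [18, 28]
  Merge [2] + [38] -> [2, 38]
  Merge [18, 28] + [2, 38] -> [2, 18, 28, 38]
  Merge [12, 20, 24, 33] + [2, 18, 28, 38] -> [2, 12, 18, 20, 24, 28, 33, 38]


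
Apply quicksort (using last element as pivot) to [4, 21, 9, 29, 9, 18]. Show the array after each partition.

Partition 1: pivot=18 at index 3 -> [4, 9, 9, 18, 21, 29]
Partition 2: pivot=9 at index 2 -> [4, 9, 9, 18, 21, 29]
Partition 3: pivot=9 at index 1 -> [4, 9, 9, 18, 21, 29]
Partition 4: pivot=29 at index 5 -> [4, 9, 9, 18, 21, 29]


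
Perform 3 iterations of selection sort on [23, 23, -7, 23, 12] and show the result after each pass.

Pass 1: Select minimum -7 at index 2, swap -> [-7, 23, 23, 23, 12]
Pass 2: Select minimum 12 at index 4, swap -> [-7, 12, 23, 23, 23]
Pass 3: Select minimum 23 at index 2, swap -> [-7, 12, 23, 23, 23]


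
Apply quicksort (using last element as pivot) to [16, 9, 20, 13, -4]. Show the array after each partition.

Partition 1: pivot=-4 at index 0 -> [-4, 9, 20, 13, 16]
Partition 2: pivot=16 at index 3 -> [-4, 9, 13, 16, 20]
Partition 3: pivot=13 at index 2 -> [-4, 9, 13, 16, 20]


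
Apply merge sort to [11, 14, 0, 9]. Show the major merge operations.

Divide and conquer:
  Merge [11] + [14] -> [11, 14]
  Merge [0] + [9] -> [0, 9]
  Merge [11, 14] + [0, 9] -> [0, 9, 11, 14]


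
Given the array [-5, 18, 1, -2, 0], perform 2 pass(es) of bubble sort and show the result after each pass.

After pass 1: [-5, 1, -2, 0, 18] (3 swaps)
After pass 2: [-5, -2, 0, 1, 18] (2 swaps)
Total swaps: 5


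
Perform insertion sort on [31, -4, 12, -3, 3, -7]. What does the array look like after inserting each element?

First element 31 is already 'sorted'
Insert -4: shifted 1 elements -> [-4, 31, 12, -3, 3, -7]
Insert 12: shifted 1 elements -> [-4, 12, 31, -3, 3, -7]
Insert -3: shifted 2 elements -> [-4, -3, 12, 31, 3, -7]
Insert 3: shifted 2 elements -> [-4, -3, 3, 12, 31, -7]
Insert -7: shifted 5 elements -> [-7, -4, -3, 3, 12, 31]


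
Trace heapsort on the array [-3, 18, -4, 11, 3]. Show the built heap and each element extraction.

Build heap: [18, 11, -4, -3, 3]
Extract 18: [11, 3, -4, -3, 18]
Extract 11: [3, -3, -4, 11, 18]
Extract 3: [-3, -4, 3, 11, 18]
Extract -3: [-4, -3, 3, 11, 18]


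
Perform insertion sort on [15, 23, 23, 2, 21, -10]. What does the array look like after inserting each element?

First element 15 is already 'sorted'
Insert 23: shifted 0 elements -> [15, 23, 23, 2, 21, -10]
Insert 23: shifted 0 elements -> [15, 23, 23, 2, 21, -10]
Insert 2: shifted 3 elements -> [2, 15, 23, 23, 21, -10]
Insert 21: shifted 2 elements -> [2, 15, 21, 23, 23, -10]
Insert -10: shifted 5 elements -> [-10, 2, 15, 21, 23, 23]


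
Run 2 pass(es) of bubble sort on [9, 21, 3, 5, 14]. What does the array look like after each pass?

After pass 1: [9, 3, 5, 14, 21] (3 swaps)
After pass 2: [3, 5, 9, 14, 21] (2 swaps)
Total swaps: 5


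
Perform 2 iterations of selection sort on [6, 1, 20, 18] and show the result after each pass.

Pass 1: Select minimum 1 at index 1, swap -> [1, 6, 20, 18]
Pass 2: Select minimum 6 at index 1, swap -> [1, 6, 20, 18]


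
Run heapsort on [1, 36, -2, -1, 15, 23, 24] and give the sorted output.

Build heap: [36, 15, 24, -1, 1, 23, -2]
Extract 36: [24, 15, 23, -1, 1, -2, 36]
Extract 24: [23, 15, -2, -1, 1, 24, 36]
Extract 23: [15, 1, -2, -1, 23, 24, 36]
Extract 15: [1, -1, -2, 15, 23, 24, 36]
Extract 1: [-1, -2, 1, 15, 23, 24, 36]
Extract -1: [-2, -1, 1, 15, 23, 24, 36]


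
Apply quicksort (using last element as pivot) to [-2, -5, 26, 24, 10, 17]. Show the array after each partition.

Partition 1: pivot=17 at index 3 -> [-2, -5, 10, 17, 26, 24]
Partition 2: pivot=10 at index 2 -> [-2, -5, 10, 17, 26, 24]
Partition 3: pivot=-5 at index 0 -> [-5, -2, 10, 17, 26, 24]
Partition 4: pivot=24 at index 4 -> [-5, -2, 10, 17, 24, 26]


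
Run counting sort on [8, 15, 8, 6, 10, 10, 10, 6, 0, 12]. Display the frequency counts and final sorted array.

Count array: [1, 0, 0, 0, 0, 0, 2, 0, 2, 0, 3, 0, 1, 0, 0, 1]
(count[i] = number of elements equal to i)
Cumulative count: [1, 1, 1, 1, 1, 1, 3, 3, 5, 5, 8, 8, 9, 9, 9, 10]
Sorted: [0, 6, 6, 8, 8, 10, 10, 10, 12, 15]


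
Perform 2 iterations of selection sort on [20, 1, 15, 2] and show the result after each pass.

Pass 1: Select minimum 1 at index 1, swap -> [1, 20, 15, 2]
Pass 2: Select minimum 2 at index 3, swap -> [1, 2, 15, 20]


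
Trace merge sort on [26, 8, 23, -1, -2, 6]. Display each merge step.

Divide and conquer:
  Merge [8] + [23] -> [8, 23]
  Merge [26] + [8, 23] -> [8, 23, 26]
  Merge [-2] + [6] -> [-2, 6]
  Merge [-1] + [-2, 6] -> [-2, -1, 6]
  Merge [8, 23, 26] + [-2, -1, 6] -> [-2, -1, 6, 8, 23, 26]


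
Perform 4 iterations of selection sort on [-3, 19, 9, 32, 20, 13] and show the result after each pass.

Pass 1: Select minimum -3 at index 0, swap -> [-3, 19, 9, 32, 20, 13]
Pass 2: Select minimum 9 at index 2, swap -> [-3, 9, 19, 32, 20, 13]
Pass 3: Select minimum 13 at index 5, swap -> [-3, 9, 13, 32, 20, 19]
Pass 4: Select minimum 19 at index 5, swap -> [-3, 9, 13, 19, 20, 32]


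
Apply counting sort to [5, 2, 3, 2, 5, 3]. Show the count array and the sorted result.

Count array: [0, 0, 2, 2, 0, 2]
(count[i] = number of elements equal to i)
Cumulative count: [0, 0, 2, 4, 4, 6]
Sorted: [2, 2, 3, 3, 5, 5]


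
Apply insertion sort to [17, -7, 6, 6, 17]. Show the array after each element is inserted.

First element 17 is already 'sorted'
Insert -7: shifted 1 elements -> [-7, 17, 6, 6, 17]
Insert 6: shifted 1 elements -> [-7, 6, 17, 6, 17]
Insert 6: shifted 1 elements -> [-7, 6, 6, 17, 17]
Insert 17: shifted 0 elements -> [-7, 6, 6, 17, 17]


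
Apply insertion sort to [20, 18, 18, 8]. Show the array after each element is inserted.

First element 20 is already 'sorted'
Insert 18: shifted 1 elements -> [18, 20, 18, 8]
Insert 18: shifted 1 elements -> [18, 18, 20, 8]
Insert 8: shifted 3 elements -> [8, 18, 18, 20]


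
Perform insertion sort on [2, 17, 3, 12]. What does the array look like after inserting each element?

First element 2 is already 'sorted'
Insert 17: shifted 0 elements -> [2, 17, 3, 12]
Insert 3: shifted 1 elements -> [2, 3, 17, 12]
Insert 12: shifted 1 elements -> [2, 3, 12, 17]


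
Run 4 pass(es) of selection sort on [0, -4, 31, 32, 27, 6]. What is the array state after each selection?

Pass 1: Select minimum -4 at index 1, swap -> [-4, 0, 31, 32, 27, 6]
Pass 2: Select minimum 0 at index 1, swap -> [-4, 0, 31, 32, 27, 6]
Pass 3: Select minimum 6 at index 5, swap -> [-4, 0, 6, 32, 27, 31]
Pass 4: Select minimum 27 at index 4, swap -> [-4, 0, 6, 27, 32, 31]


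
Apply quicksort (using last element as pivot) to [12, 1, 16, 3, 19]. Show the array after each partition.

Partition 1: pivot=19 at index 4 -> [12, 1, 16, 3, 19]
Partition 2: pivot=3 at index 1 -> [1, 3, 16, 12, 19]
Partition 3: pivot=12 at index 2 -> [1, 3, 12, 16, 19]


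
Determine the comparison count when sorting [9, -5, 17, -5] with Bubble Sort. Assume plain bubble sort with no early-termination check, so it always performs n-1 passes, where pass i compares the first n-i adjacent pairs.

Pass 1: compare adjacent pairs (0,1)..(2,3) = 3 comparison(s), 2 swap(s) -> [-5, 9, -5, 17]
Pass 2: compare adjacent pairs (0,1)..(1,2) = 2 comparison(s), 1 swap(s) -> [-5, -5, 9, 17]
Pass 3: compare adjacent pairs (0,1)..(0,1) = 1 comparison(s), 0 swap(s) -> [-5, -5, 9, 17]
Total comparisons: 3 + 2 + 1 = 6


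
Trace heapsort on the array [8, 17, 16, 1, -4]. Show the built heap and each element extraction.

Build heap: [17, 8, 16, 1, -4]
Extract 17: [16, 8, -4, 1, 17]
Extract 16: [8, 1, -4, 16, 17]
Extract 8: [1, -4, 8, 16, 17]
Extract 1: [-4, 1, 8, 16, 17]


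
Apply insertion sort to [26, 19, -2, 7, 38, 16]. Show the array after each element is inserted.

First element 26 is already 'sorted'
Insert 19: shifted 1 elements -> [19, 26, -2, 7, 38, 16]
Insert -2: shifted 2 elements -> [-2, 19, 26, 7, 38, 16]
Insert 7: shifted 2 elements -> [-2, 7, 19, 26, 38, 16]
Insert 38: shifted 0 elements -> [-2, 7, 19, 26, 38, 16]
Insert 16: shifted 3 elements -> [-2, 7, 16, 19, 26, 38]


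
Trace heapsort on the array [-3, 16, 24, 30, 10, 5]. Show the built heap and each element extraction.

Build heap: [30, 16, 24, -3, 10, 5]
Extract 30: [24, 16, 5, -3, 10, 30]
Extract 24: [16, 10, 5, -3, 24, 30]
Extract 16: [10, -3, 5, 16, 24, 30]
Extract 10: [5, -3, 10, 16, 24, 30]
Extract 5: [-3, 5, 10, 16, 24, 30]


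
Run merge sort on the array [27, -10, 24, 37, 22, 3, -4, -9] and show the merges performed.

Divide and conquer:
  Merge [27] + [-10] -> [-10, 27]
  Merge [24] + [37] -> [24, 37]
  Merge [-10, 27] + [24, 37] -> [-10, 24, 27, 37]
  Merge [22] + [3] -> [3, 22]
  Merge [-4] + [-9] -> [-9, -4]
  Merge [3, 22] + [-9, -4] -> [-9, -4, 3, 22]
  Merge [-10, 24, 27, 37] + [-9, -4, 3, 22] -> [-10, -9, -4, 3, 22, 24, 27, 37]


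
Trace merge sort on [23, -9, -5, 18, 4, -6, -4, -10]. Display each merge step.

Divide and conquer:
  Merge [23] + [-9] -> [-9, 23]
  Merge [-5] + [18] -> [-5, 18]
  Merge [-9, 23] + [-5, 18] -> [-9, -5, 18, 23]
  Merge [4] + [-6] -> [-6, 4]
  Merge [-4] + [-10] -> [-10, -4]
  Merge [-6, 4] + [-10, -4] -> [-10, -6, -4, 4]
  Merge [-9, -5, 18, 23] + [-10, -6, -4, 4] -> [-10, -9, -6, -5, -4, 4, 18, 23]


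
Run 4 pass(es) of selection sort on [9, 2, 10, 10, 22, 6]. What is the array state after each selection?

Pass 1: Select minimum 2 at index 1, swap -> [2, 9, 10, 10, 22, 6]
Pass 2: Select minimum 6 at index 5, swap -> [2, 6, 10, 10, 22, 9]
Pass 3: Select minimum 9 at index 5, swap -> [2, 6, 9, 10, 22, 10]
Pass 4: Select minimum 10 at index 3, swap -> [2, 6, 9, 10, 22, 10]


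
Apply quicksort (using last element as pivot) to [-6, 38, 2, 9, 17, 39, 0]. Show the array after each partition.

Partition 1: pivot=0 at index 1 -> [-6, 0, 2, 9, 17, 39, 38]
Partition 2: pivot=38 at index 5 -> [-6, 0, 2, 9, 17, 38, 39]
Partition 3: pivot=17 at index 4 -> [-6, 0, 2, 9, 17, 38, 39]
Partition 4: pivot=9 at index 3 -> [-6, 0, 2, 9, 17, 38, 39]


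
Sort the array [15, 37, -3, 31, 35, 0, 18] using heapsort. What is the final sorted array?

Build heap: [37, 35, 18, 31, 15, 0, -3]
Extract 37: [35, 31, 18, -3, 15, 0, 37]
Extract 35: [31, 15, 18, -3, 0, 35, 37]
Extract 31: [18, 15, 0, -3, 31, 35, 37]
Extract 18: [15, -3, 0, 18, 31, 35, 37]
Extract 15: [0, -3, 15, 18, 31, 35, 37]
Extract 0: [-3, 0, 15, 18, 31, 35, 37]


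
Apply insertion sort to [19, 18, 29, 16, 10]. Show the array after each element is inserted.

First element 19 is already 'sorted'
Insert 18: shifted 1 elements -> [18, 19, 29, 16, 10]
Insert 29: shifted 0 elements -> [18, 19, 29, 16, 10]
Insert 16: shifted 3 elements -> [16, 18, 19, 29, 10]
Insert 10: shifted 4 elements -> [10, 16, 18, 19, 29]


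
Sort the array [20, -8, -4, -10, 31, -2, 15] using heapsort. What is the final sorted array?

Build heap: [31, 20, 15, -10, -8, -2, -4]
Extract 31: [20, -4, 15, -10, -8, -2, 31]
Extract 20: [15, -4, -2, -10, -8, 20, 31]
Extract 15: [-2, -4, -8, -10, 15, 20, 31]
Extract -2: [-4, -10, -8, -2, 15, 20, 31]
Extract -4: [-8, -10, -4, -2, 15, 20, 31]
Extract -8: [-10, -8, -4, -2, 15, 20, 31]


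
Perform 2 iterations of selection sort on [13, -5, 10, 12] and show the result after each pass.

Pass 1: Select minimum -5 at index 1, swap -> [-5, 13, 10, 12]
Pass 2: Select minimum 10 at index 2, swap -> [-5, 10, 13, 12]


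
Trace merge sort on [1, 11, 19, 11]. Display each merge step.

Divide and conquer:
  Merge [1] + [11] -> [1, 11]
  Merge [19] + [11] -> [11, 19]
  Merge [1, 11] + [11, 19] -> [1, 11, 11, 19]


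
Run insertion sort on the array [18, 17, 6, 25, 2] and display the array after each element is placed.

First element 18 is already 'sorted'
Insert 17: shifted 1 elements -> [17, 18, 6, 25, 2]
Insert 6: shifted 2 elements -> [6, 17, 18, 25, 2]
Insert 25: shifted 0 elements -> [6, 17, 18, 25, 2]
Insert 2: shifted 4 elements -> [2, 6, 17, 18, 25]


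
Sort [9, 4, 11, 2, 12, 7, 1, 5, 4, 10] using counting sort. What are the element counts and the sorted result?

Count array: [0, 1, 1, 0, 2, 1, 0, 1, 0, 1, 1, 1, 1]
(count[i] = number of elements equal to i)
Cumulative count: [0, 1, 2, 2, 4, 5, 5, 6, 6, 7, 8, 9, 10]
Sorted: [1, 2, 4, 4, 5, 7, 9, 10, 11, 12]


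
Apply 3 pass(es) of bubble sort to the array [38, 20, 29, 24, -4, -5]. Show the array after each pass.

After pass 1: [20, 29, 24, -4, -5, 38] (5 swaps)
After pass 2: [20, 24, -4, -5, 29, 38] (3 swaps)
After pass 3: [20, -4, -5, 24, 29, 38] (2 swaps)
Total swaps: 10


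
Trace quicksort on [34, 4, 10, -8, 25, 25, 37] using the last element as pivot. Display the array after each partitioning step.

Partition 1: pivot=37 at index 6 -> [34, 4, 10, -8, 25, 25, 37]
Partition 2: pivot=25 at index 4 -> [4, 10, -8, 25, 25, 34, 37]
Partition 3: pivot=25 at index 3 -> [4, 10, -8, 25, 25, 34, 37]
Partition 4: pivot=-8 at index 0 -> [-8, 10, 4, 25, 25, 34, 37]
Partition 5: pivot=4 at index 1 -> [-8, 4, 10, 25, 25, 34, 37]


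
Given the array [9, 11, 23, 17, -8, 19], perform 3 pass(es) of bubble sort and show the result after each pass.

After pass 1: [9, 11, 17, -8, 19, 23] (3 swaps)
After pass 2: [9, 11, -8, 17, 19, 23] (1 swaps)
After pass 3: [9, -8, 11, 17, 19, 23] (1 swaps)
Total swaps: 5


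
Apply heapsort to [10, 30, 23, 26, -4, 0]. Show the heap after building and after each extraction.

Build heap: [30, 26, 23, 10, -4, 0]
Extract 30: [26, 10, 23, 0, -4, 30]
Extract 26: [23, 10, -4, 0, 26, 30]
Extract 23: [10, 0, -4, 23, 26, 30]
Extract 10: [0, -4, 10, 23, 26, 30]
Extract 0: [-4, 0, 10, 23, 26, 30]


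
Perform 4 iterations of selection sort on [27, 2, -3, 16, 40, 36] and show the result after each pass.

Pass 1: Select minimum -3 at index 2, swap -> [-3, 2, 27, 16, 40, 36]
Pass 2: Select minimum 2 at index 1, swap -> [-3, 2, 27, 16, 40, 36]
Pass 3: Select minimum 16 at index 3, swap -> [-3, 2, 16, 27, 40, 36]
Pass 4: Select minimum 27 at index 3, swap -> [-3, 2, 16, 27, 40, 36]


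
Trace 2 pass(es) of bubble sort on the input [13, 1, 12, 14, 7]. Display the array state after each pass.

After pass 1: [1, 12, 13, 7, 14] (3 swaps)
After pass 2: [1, 12, 7, 13, 14] (1 swaps)
Total swaps: 4


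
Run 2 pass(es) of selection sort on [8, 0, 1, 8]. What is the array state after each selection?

Pass 1: Select minimum 0 at index 1, swap -> [0, 8, 1, 8]
Pass 2: Select minimum 1 at index 2, swap -> [0, 1, 8, 8]


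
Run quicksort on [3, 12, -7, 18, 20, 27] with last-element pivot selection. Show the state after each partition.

Partition 1: pivot=27 at index 5 -> [3, 12, -7, 18, 20, 27]
Partition 2: pivot=20 at index 4 -> [3, 12, -7, 18, 20, 27]
Partition 3: pivot=18 at index 3 -> [3, 12, -7, 18, 20, 27]
Partition 4: pivot=-7 at index 0 -> [-7, 12, 3, 18, 20, 27]
Partition 5: pivot=3 at index 1 -> [-7, 3, 12, 18, 20, 27]


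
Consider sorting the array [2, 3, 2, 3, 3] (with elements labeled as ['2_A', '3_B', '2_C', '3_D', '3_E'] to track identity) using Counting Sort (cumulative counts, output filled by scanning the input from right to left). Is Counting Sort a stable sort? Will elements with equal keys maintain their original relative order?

Trace Counting Sort on the labeled array (the key is the number; the letter only tracks identity):
  Counts for values 0..3: [0, 0, 2, 3]
  Cumulative counts: [0, 0, 2, 5]
  Scan right to left: place 3_E at output index 4
  Scan right to left: place 3_D at output index 3
  Scan right to left: place 2_C at output index 1
  Scan right to left: place 3_B at output index 2
  Scan right to left: place 2_A at output index 0
  Output: [2_A, 2_C, 3_B, 3_D, 3_E]
Equal keys:
  value 2: originally 2_A, 2_C; after sorting 2_A, 2_C -> order preserved
  value 3: originally 3_B, 3_D, 3_E; after sorting 3_B, 3_D, 3_E -> order preserved
All equal keys kept their original relative order. Counting Sort is stable: scanning the input right to left with decreasing cumulative counts places later duplicates at later output positions.
Answer: Stable


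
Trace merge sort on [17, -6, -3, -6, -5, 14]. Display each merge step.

Divide and conquer:
  Merge [-6] + [-3] -> [-6, -3]
  Merge [17] + [-6, -3] -> [-6, -3, 17]
  Merge [-5] + [14] -> [-5, 14]
  Merge [-6] + [-5, 14] -> [-6, -5, 14]
  Merge [-6, -3, 17] + [-6, -5, 14] -> [-6, -6, -5, -3, 14, 17]


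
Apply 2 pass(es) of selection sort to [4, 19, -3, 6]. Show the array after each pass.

Pass 1: Select minimum -3 at index 2, swap -> [-3, 19, 4, 6]
Pass 2: Select minimum 4 at index 2, swap -> [-3, 4, 19, 6]


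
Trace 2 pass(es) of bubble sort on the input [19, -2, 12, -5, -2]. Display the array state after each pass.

After pass 1: [-2, 12, -5, -2, 19] (4 swaps)
After pass 2: [-2, -5, -2, 12, 19] (2 swaps)
Total swaps: 6


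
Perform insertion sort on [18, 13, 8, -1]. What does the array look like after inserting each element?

First element 18 is already 'sorted'
Insert 13: shifted 1 elements -> [13, 18, 8, -1]
Insert 8: shifted 2 elements -> [8, 13, 18, -1]
Insert -1: shifted 3 elements -> [-1, 8, 13, 18]


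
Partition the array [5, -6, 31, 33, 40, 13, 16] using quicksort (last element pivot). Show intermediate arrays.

Partition 1: pivot=16 at index 3 -> [5, -6, 13, 16, 40, 31, 33]
Partition 2: pivot=13 at index 2 -> [5, -6, 13, 16, 40, 31, 33]
Partition 3: pivot=-6 at index 0 -> [-6, 5, 13, 16, 40, 31, 33]
Partition 4: pivot=33 at index 5 -> [-6, 5, 13, 16, 31, 33, 40]


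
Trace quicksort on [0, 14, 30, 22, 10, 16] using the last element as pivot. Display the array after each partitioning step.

Partition 1: pivot=16 at index 3 -> [0, 14, 10, 16, 30, 22]
Partition 2: pivot=10 at index 1 -> [0, 10, 14, 16, 30, 22]
Partition 3: pivot=22 at index 4 -> [0, 10, 14, 16, 22, 30]


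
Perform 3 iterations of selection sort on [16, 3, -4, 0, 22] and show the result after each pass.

Pass 1: Select minimum -4 at index 2, swap -> [-4, 3, 16, 0, 22]
Pass 2: Select minimum 0 at index 3, swap -> [-4, 0, 16, 3, 22]
Pass 3: Select minimum 3 at index 3, swap -> [-4, 0, 3, 16, 22]


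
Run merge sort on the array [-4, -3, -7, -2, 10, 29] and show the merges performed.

Divide and conquer:
  Merge [-3] + [-7] -> [-7, -3]
  Merge [-4] + [-7, -3] -> [-7, -4, -3]
  Merge [10] + [29] -> [10, 29]
  Merge [-2] + [10, 29] -> [-2, 10, 29]
  Merge [-7, -4, -3] + [-2, 10, 29] -> [-7, -4, -3, -2, 10, 29]


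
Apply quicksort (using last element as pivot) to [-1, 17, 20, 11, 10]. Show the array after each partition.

Partition 1: pivot=10 at index 1 -> [-1, 10, 20, 11, 17]
Partition 2: pivot=17 at index 3 -> [-1, 10, 11, 17, 20]


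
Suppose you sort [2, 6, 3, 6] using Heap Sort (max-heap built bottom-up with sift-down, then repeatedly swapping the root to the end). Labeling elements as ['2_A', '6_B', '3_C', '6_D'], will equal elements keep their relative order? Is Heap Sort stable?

Trace Heap Sort on the labeled array (the key is the number; the letter only tracks identity):
  Build max-heap: [6_B, 6_D, 3_C, 2_A]
  Swap root 6_B to index 3, re-heapify first 3 -> [6_D, 2_A, 3_C, 6_B]
  Swap root 6_D to index 2, re-heapify first 2 -> [3_C, 2_A, 6_D, 6_B]
  Swap root 3_C to index 1, re-heapify first 1 -> [2_A, 3_C, 6_D, 6_B]
Final order: [2_A, 3_C, 6_D, 6_B]
Equal keys:
  value 6: originally 6_B, 6_D; after sorting 6_D, 6_B -> order changed
Equal keys were reordered, so Heap Sort is not stable: heap construction and root-to-end swaps move elements without regard to the original order of equal keys. (One such input is enough; an unstable sort may happen to preserve order on other inputs, but it gives no guarantee.)
Answer: Not stable


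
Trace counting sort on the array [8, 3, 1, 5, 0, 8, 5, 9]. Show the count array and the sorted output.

Count array: [1, 1, 0, 1, 0, 2, 0, 0, 2, 1]
(count[i] = number of elements equal to i)
Cumulative count: [1, 2, 2, 3, 3, 5, 5, 5, 7, 8]
Sorted: [0, 1, 3, 5, 5, 8, 8, 9]


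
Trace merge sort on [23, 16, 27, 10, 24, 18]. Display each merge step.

Divide and conquer:
  Merge [16] + [27] -> [16, 27]
  Merge [23] + [16, 27] -> [16, 23, 27]
  Merge [24] + [18] -> [18, 24]
  Merge [10] + [18, 24] -> [10, 18, 24]
  Merge [16, 23, 27] + [10, 18, 24] -> [10, 16, 18, 23, 24, 27]


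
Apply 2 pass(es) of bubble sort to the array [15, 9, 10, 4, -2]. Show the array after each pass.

After pass 1: [9, 10, 4, -2, 15] (4 swaps)
After pass 2: [9, 4, -2, 10, 15] (2 swaps)
Total swaps: 6


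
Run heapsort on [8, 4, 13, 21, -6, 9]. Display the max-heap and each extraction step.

Build heap: [21, 8, 13, 4, -6, 9]
Extract 21: [13, 8, 9, 4, -6, 21]
Extract 13: [9, 8, -6, 4, 13, 21]
Extract 9: [8, 4, -6, 9, 13, 21]
Extract 8: [4, -6, 8, 9, 13, 21]
Extract 4: [-6, 4, 8, 9, 13, 21]


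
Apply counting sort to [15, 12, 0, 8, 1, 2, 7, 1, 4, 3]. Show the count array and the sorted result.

Count array: [1, 2, 1, 1, 1, 0, 0, 1, 1, 0, 0, 0, 1, 0, 0, 1]
(count[i] = number of elements equal to i)
Cumulative count: [1, 3, 4, 5, 6, 6, 6, 7, 8, 8, 8, 8, 9, 9, 9, 10]
Sorted: [0, 1, 1, 2, 3, 4, 7, 8, 12, 15]


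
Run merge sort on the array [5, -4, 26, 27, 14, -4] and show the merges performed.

Divide and conquer:
  Merge [-4] + [26] -> [-4, 26]
  Merge [5] + [-4, 26] -> [-4, 5, 26]
  Merge [14] + [-4] -> [-4, 14]
  Merge [27] + [-4, 14] -> [-4, 14, 27]
  Merge [-4, 5, 26] + [-4, 14, 27] -> [-4, -4, 5, 14, 26, 27]


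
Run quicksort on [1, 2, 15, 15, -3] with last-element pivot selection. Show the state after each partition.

Partition 1: pivot=-3 at index 0 -> [-3, 2, 15, 15, 1]
Partition 2: pivot=1 at index 1 -> [-3, 1, 15, 15, 2]
Partition 3: pivot=2 at index 2 -> [-3, 1, 2, 15, 15]
Partition 4: pivot=15 at index 4 -> [-3, 1, 2, 15, 15]


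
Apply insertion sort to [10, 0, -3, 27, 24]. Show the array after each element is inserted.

First element 10 is already 'sorted'
Insert 0: shifted 1 elements -> [0, 10, -3, 27, 24]
Insert -3: shifted 2 elements -> [-3, 0, 10, 27, 24]
Insert 27: shifted 0 elements -> [-3, 0, 10, 27, 24]
Insert 24: shifted 1 elements -> [-3, 0, 10, 24, 27]


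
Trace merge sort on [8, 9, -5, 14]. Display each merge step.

Divide and conquer:
  Merge [8] + [9] -> [8, 9]
  Merge [-5] + [14] -> [-5, 14]
  Merge [8, 9] + [-5, 14] -> [-5, 8, 9, 14]


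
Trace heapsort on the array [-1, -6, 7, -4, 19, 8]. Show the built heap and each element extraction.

Build heap: [19, -1, 8, -4, -6, 7]
Extract 19: [8, -1, 7, -4, -6, 19]
Extract 8: [7, -1, -6, -4, 8, 19]
Extract 7: [-1, -4, -6, 7, 8, 19]
Extract -1: [-4, -6, -1, 7, 8, 19]
Extract -4: [-6, -4, -1, 7, 8, 19]


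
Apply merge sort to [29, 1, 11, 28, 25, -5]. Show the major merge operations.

Divide and conquer:
  Merge [1] + [11] -> [1, 11]
  Merge [29] + [1, 11] -> [1, 11, 29]
  Merge [25] + [-5] -> [-5, 25]
  Merge [28] + [-5, 25] -> [-5, 25, 28]
  Merge [1, 11, 29] + [-5, 25, 28] -> [-5, 1, 11, 25, 28, 29]


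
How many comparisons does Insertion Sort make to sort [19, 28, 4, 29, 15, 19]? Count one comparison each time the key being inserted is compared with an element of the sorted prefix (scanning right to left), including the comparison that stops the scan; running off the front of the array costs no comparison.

Insert 28: 19 <= 28 (stop) = 1 comparison(s) -> [19, 28, 4, 29, 15, 19]
Insert 4: 28 > 4 (shift), 19 > 4 (shift), reached front = 2 comparison(s) -> [4, 19, 28, 29, 15, 19]
Insert 29: 28 <= 29 (stop) = 1 comparison(s) -> [4, 19, 28, 29, 15, 19]
Insert 15: 29 > 15 (shift), 28 > 15 (shift), 19 > 15 (shift), 4 <= 15 (stop) = 4 comparison(s) -> [4, 15, 19, 28, 29, 19]
Insert 19: 29 > 19 (shift), 28 > 19 (shift), 19 <= 19 (stop) = 3 comparison(s) -> [4, 15, 19, 19, 28, 29]
Total comparisons: 1 + 2 + 1 + 4 + 3 = 11


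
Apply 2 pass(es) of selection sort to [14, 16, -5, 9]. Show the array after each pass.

Pass 1: Select minimum -5 at index 2, swap -> [-5, 16, 14, 9]
Pass 2: Select minimum 9 at index 3, swap -> [-5, 9, 14, 16]


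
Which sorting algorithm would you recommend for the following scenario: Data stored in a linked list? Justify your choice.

Best choice: Merge sort
Reason: Merge sort doesn't require random access; can be done in O(1) extra space for linked lists


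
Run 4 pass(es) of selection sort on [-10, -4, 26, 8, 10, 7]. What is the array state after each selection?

Pass 1: Select minimum -10 at index 0, swap -> [-10, -4, 26, 8, 10, 7]
Pass 2: Select minimum -4 at index 1, swap -> [-10, -4, 26, 8, 10, 7]
Pass 3: Select minimum 7 at index 5, swap -> [-10, -4, 7, 8, 10, 26]
Pass 4: Select minimum 8 at index 3, swap -> [-10, -4, 7, 8, 10, 26]


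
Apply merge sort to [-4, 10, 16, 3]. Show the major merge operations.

Divide and conquer:
  Merge [-4] + [10] -> [-4, 10]
  Merge [16] + [3] -> [3, 16]
  Merge [-4, 10] + [3, 16] -> [-4, 3, 10, 16]


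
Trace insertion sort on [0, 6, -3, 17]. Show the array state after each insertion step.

First element 0 is already 'sorted'
Insert 6: shifted 0 elements -> [0, 6, -3, 17]
Insert -3: shifted 2 elements -> [-3, 0, 6, 17]
Insert 17: shifted 0 elements -> [-3, 0, 6, 17]


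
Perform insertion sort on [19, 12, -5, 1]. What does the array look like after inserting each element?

First element 19 is already 'sorted'
Insert 12: shifted 1 elements -> [12, 19, -5, 1]
Insert -5: shifted 2 elements -> [-5, 12, 19, 1]
Insert 1: shifted 2 elements -> [-5, 1, 12, 19]


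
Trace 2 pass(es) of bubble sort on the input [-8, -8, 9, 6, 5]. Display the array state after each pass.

After pass 1: [-8, -8, 6, 5, 9] (2 swaps)
After pass 2: [-8, -8, 5, 6, 9] (1 swaps)
Total swaps: 3


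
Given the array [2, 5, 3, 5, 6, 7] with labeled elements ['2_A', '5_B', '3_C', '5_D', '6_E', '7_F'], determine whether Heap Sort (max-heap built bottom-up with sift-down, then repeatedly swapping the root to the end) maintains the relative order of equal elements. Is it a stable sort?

Trace Heap Sort on the labeled array (the key is the number; the letter only tracks identity):
  Build max-heap: [7_F, 6_E, 3_C, 5_D, 5_B, 2_A]
  Swap root 7_F to index 5, re-heapify first 5 -> [6_E, 5_D, 3_C, 2_A, 5_B, 7_F]
  Swap root 6_E to index 4, re-heapify first 4 -> [5_B, 5_D, 3_C, 2_A, 6_E, 7_F]
  Swap root 5_B to index 3, re-heapify first 3 -> [5_D, 2_A, 3_C, 5_B, 6_E, 7_F]
  Swap root 5_D to index 2, re-heapify first 2 -> [3_C, 2_A, 5_D, 5_B, 6_E, 7_F]
  Swap root 3_C to index 1, re-heapify first 1 -> [2_A, 3_C, 5_D, 5_B, 6_E, 7_F]
Final order: [2_A, 3_C, 5_D, 5_B, 6_E, 7_F]
Equal keys:
  value 5: originally 5_B, 5_D; after sorting 5_D, 5_B -> order changed
Equal keys were reordered, so Heap Sort is not stable: heap construction and root-to-end swaps move elements without regard to the original order of equal keys. (One such input is enough; an unstable sort may happen to preserve order on other inputs, but it gives no guarantee.)
Answer: Not stable


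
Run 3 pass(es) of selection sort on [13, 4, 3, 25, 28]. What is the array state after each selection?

Pass 1: Select minimum 3 at index 2, swap -> [3, 4, 13, 25, 28]
Pass 2: Select minimum 4 at index 1, swap -> [3, 4, 13, 25, 28]
Pass 3: Select minimum 13 at index 2, swap -> [3, 4, 13, 25, 28]


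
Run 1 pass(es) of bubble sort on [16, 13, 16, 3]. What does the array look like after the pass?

After pass 1: [13, 16, 3, 16] (2 swaps)
Total swaps: 2


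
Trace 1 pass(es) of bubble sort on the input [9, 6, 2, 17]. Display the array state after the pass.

After pass 1: [6, 2, 9, 17] (2 swaps)
Total swaps: 2


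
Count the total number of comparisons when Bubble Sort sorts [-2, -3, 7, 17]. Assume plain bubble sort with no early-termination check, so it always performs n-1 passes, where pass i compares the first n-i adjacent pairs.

Pass 1: compare adjacent pairs (0,1)..(2,3) = 3 comparison(s), 1 swap(s) -> [-3, -2, 7, 17]
Pass 2: compare adjacent pairs (0,1)..(1,2) = 2 comparison(s), 0 swap(s) -> [-3, -2, 7, 17]
Pass 3: compare adjacent pairs (0,1)..(0,1) = 1 comparison(s), 0 swap(s) -> [-3, -2, 7, 17]
Total comparisons: 3 + 2 + 1 = 6


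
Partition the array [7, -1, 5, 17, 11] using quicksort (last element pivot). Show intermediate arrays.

Partition 1: pivot=11 at index 3 -> [7, -1, 5, 11, 17]
Partition 2: pivot=5 at index 1 -> [-1, 5, 7, 11, 17]


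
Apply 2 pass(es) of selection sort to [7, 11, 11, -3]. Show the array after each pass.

Pass 1: Select minimum -3 at index 3, swap -> [-3, 11, 11, 7]
Pass 2: Select minimum 7 at index 3, swap -> [-3, 7, 11, 11]


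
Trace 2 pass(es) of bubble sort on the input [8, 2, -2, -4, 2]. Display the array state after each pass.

After pass 1: [2, -2, -4, 2, 8] (4 swaps)
After pass 2: [-2, -4, 2, 2, 8] (2 swaps)
Total swaps: 6


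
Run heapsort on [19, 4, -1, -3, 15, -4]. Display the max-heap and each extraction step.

Build heap: [19, 15, -1, -3, 4, -4]
Extract 19: [15, 4, -1, -3, -4, 19]
Extract 15: [4, -3, -1, -4, 15, 19]
Extract 4: [-1, -3, -4, 4, 15, 19]
Extract -1: [-3, -4, -1, 4, 15, 19]
Extract -3: [-4, -3, -1, 4, 15, 19]


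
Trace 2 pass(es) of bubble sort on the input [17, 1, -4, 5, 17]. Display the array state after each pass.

After pass 1: [1, -4, 5, 17, 17] (3 swaps)
After pass 2: [-4, 1, 5, 17, 17] (1 swaps)
Total swaps: 4


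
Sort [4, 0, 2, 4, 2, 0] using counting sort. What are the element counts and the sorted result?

Count array: [2, 0, 2, 0, 2]
(count[i] = number of elements equal to i)
Cumulative count: [2, 2, 4, 4, 6]
Sorted: [0, 0, 2, 2, 4, 4]


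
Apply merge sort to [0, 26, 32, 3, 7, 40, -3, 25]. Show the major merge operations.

Divide and conquer:
  Merge [0] + [26] -> [0, 26]
  Merge [32] + [3] -> [3, 32]
  Merge [0, 26] + [3, 32] -> [0, 3, 26, 32]
  Merge [7] + [40] -> [7, 40]
  Merge [-3] + [25] -> [-3, 25]
  Merge [7, 40] + [-3, 25] -> [-3, 7, 25, 40]
  Merge [0, 3, 26, 32] + [-3, 7, 25, 40] -> [-3, 0, 3, 7, 25, 26, 32, 40]


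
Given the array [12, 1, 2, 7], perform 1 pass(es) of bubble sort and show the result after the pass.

After pass 1: [1, 2, 7, 12] (3 swaps)
Total swaps: 3


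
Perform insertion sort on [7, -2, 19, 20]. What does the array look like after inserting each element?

First element 7 is already 'sorted'
Insert -2: shifted 1 elements -> [-2, 7, 19, 20]
Insert 19: shifted 0 elements -> [-2, 7, 19, 20]
Insert 20: shifted 0 elements -> [-2, 7, 19, 20]


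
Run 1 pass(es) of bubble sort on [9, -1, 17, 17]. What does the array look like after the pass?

After pass 1: [-1, 9, 17, 17] (1 swaps)
Total swaps: 1


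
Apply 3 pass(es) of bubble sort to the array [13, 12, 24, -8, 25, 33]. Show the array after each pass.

After pass 1: [12, 13, -8, 24, 25, 33] (2 swaps)
After pass 2: [12, -8, 13, 24, 25, 33] (1 swaps)
After pass 3: [-8, 12, 13, 24, 25, 33] (1 swaps)
Total swaps: 4


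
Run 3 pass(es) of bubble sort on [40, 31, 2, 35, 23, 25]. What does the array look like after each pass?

After pass 1: [31, 2, 35, 23, 25, 40] (5 swaps)
After pass 2: [2, 31, 23, 25, 35, 40] (3 swaps)
After pass 3: [2, 23, 25, 31, 35, 40] (2 swaps)
Total swaps: 10


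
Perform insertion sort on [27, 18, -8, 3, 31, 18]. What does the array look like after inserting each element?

First element 27 is already 'sorted'
Insert 18: shifted 1 elements -> [18, 27, -8, 3, 31, 18]
Insert -8: shifted 2 elements -> [-8, 18, 27, 3, 31, 18]
Insert 3: shifted 2 elements -> [-8, 3, 18, 27, 31, 18]
Insert 31: shifted 0 elements -> [-8, 3, 18, 27, 31, 18]
Insert 18: shifted 2 elements -> [-8, 3, 18, 18, 27, 31]


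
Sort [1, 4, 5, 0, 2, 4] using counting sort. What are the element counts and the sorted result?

Count array: [1, 1, 1, 0, 2, 1]
(count[i] = number of elements equal to i)
Cumulative count: [1, 2, 3, 3, 5, 6]
Sorted: [0, 1, 2, 4, 4, 5]


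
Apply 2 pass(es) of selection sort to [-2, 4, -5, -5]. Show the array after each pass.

Pass 1: Select minimum -5 at index 2, swap -> [-5, 4, -2, -5]
Pass 2: Select minimum -5 at index 3, swap -> [-5, -5, -2, 4]


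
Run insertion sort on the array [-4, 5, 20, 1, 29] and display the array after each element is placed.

First element -4 is already 'sorted'
Insert 5: shifted 0 elements -> [-4, 5, 20, 1, 29]
Insert 20: shifted 0 elements -> [-4, 5, 20, 1, 29]
Insert 1: shifted 2 elements -> [-4, 1, 5, 20, 29]
Insert 29: shifted 0 elements -> [-4, 1, 5, 20, 29]


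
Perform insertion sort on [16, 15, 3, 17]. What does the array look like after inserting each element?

First element 16 is already 'sorted'
Insert 15: shifted 1 elements -> [15, 16, 3, 17]
Insert 3: shifted 2 elements -> [3, 15, 16, 17]
Insert 17: shifted 0 elements -> [3, 15, 16, 17]


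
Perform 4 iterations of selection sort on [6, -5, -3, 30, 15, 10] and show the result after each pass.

Pass 1: Select minimum -5 at index 1, swap -> [-5, 6, -3, 30, 15, 10]
Pass 2: Select minimum -3 at index 2, swap -> [-5, -3, 6, 30, 15, 10]
Pass 3: Select minimum 6 at index 2, swap -> [-5, -3, 6, 30, 15, 10]
Pass 4: Select minimum 10 at index 5, swap -> [-5, -3, 6, 10, 15, 30]


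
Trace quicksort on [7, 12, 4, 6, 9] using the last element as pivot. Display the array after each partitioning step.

Partition 1: pivot=9 at index 3 -> [7, 4, 6, 9, 12]
Partition 2: pivot=6 at index 1 -> [4, 6, 7, 9, 12]


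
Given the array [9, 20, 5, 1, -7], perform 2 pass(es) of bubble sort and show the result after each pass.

After pass 1: [9, 5, 1, -7, 20] (3 swaps)
After pass 2: [5, 1, -7, 9, 20] (3 swaps)
Total swaps: 6


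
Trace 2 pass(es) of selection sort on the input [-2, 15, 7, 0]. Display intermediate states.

Pass 1: Select minimum -2 at index 0, swap -> [-2, 15, 7, 0]
Pass 2: Select minimum 0 at index 3, swap -> [-2, 0, 7, 15]


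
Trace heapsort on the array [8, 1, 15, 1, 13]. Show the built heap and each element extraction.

Build heap: [15, 13, 8, 1, 1]
Extract 15: [13, 1, 8, 1, 15]
Extract 13: [8, 1, 1, 13, 15]
Extract 8: [1, 1, 8, 13, 15]
Extract 1: [1, 1, 8, 13, 15]


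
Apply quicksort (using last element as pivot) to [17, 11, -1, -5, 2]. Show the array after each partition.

Partition 1: pivot=2 at index 2 -> [-1, -5, 2, 11, 17]
Partition 2: pivot=-5 at index 0 -> [-5, -1, 2, 11, 17]
Partition 3: pivot=17 at index 4 -> [-5, -1, 2, 11, 17]


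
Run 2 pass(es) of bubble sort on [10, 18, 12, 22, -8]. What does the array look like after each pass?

After pass 1: [10, 12, 18, -8, 22] (2 swaps)
After pass 2: [10, 12, -8, 18, 22] (1 swaps)
Total swaps: 3


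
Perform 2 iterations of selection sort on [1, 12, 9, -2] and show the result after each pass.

Pass 1: Select minimum -2 at index 3, swap -> [-2, 12, 9, 1]
Pass 2: Select minimum 1 at index 3, swap -> [-2, 1, 9, 12]


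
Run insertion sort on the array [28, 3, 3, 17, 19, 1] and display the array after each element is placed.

First element 28 is already 'sorted'
Insert 3: shifted 1 elements -> [3, 28, 3, 17, 19, 1]
Insert 3: shifted 1 elements -> [3, 3, 28, 17, 19, 1]
Insert 17: shifted 1 elements -> [3, 3, 17, 28, 19, 1]
Insert 19: shifted 1 elements -> [3, 3, 17, 19, 28, 1]
Insert 1: shifted 5 elements -> [1, 3, 3, 17, 19, 28]


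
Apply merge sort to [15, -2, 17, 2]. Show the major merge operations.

Divide and conquer:
  Merge [15] + [-2] -> [-2, 15]
  Merge [17] + [2] -> [2, 17]
  Merge [-2, 15] + [2, 17] -> [-2, 2, 15, 17]


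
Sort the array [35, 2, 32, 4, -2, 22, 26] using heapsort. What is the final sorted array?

Build heap: [35, 4, 32, 2, -2, 22, 26]
Extract 35: [32, 4, 26, 2, -2, 22, 35]
Extract 32: [26, 4, 22, 2, -2, 32, 35]
Extract 26: [22, 4, -2, 2, 26, 32, 35]
Extract 22: [4, 2, -2, 22, 26, 32, 35]
Extract 4: [2, -2, 4, 22, 26, 32, 35]
Extract 2: [-2, 2, 4, 22, 26, 32, 35]


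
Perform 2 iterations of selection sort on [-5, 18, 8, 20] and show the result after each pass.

Pass 1: Select minimum -5 at index 0, swap -> [-5, 18, 8, 20]
Pass 2: Select minimum 8 at index 2, swap -> [-5, 8, 18, 20]


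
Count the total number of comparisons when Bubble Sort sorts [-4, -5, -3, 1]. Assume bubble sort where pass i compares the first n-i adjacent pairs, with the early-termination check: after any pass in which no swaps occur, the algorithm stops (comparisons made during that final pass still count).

Pass 1: compare adjacent pairs (0,1)..(2,3) = 3 comparison(s), 1 swap(s) -> [-5, -4, -3, 1]
Pass 2: compare adjacent pairs (0,1)..(1,2) = 2 comparison(s), 0 swap(s) -> [-5, -4, -3, 1]
No swaps in this pass, so bubble sort stops here.
Total comparisons: 3 + 2 = 5


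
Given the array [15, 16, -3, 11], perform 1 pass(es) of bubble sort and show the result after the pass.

After pass 1: [15, -3, 11, 16] (2 swaps)
Total swaps: 2


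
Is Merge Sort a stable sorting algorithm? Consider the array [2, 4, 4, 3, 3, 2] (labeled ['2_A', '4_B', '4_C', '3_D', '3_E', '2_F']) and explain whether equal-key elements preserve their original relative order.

Trace Merge Sort on the labeled array (the key is the number; the letter only tracks identity):
  Merge [4_B] + [4_C] -> [4_B, 4_C]
  Merge [2_A] + [4_B, 4_C] -> [2_A, 4_B, 4_C]
  Merge [3_E] + [2_F] -> [2_F, 3_E]
  Merge [3_D] + [2_F, 3_E] -> [2_F, 3_D, 3_E]
  Merge [2_A, 4_B, 4_C] + [2_F, 3_D, 3_E] -> [2_A, 2_F, 3_D, 3_E, 4_B, 4_C]
Final order: [2_A, 2_F, 3_D, 3_E, 4_B, 4_C]
Equal keys:
  value 2: originally 2_A, 2_F; after sorting 2_A, 2_F -> order preserved
  value 3: originally 3_D, 3_E; after sorting 3_D, 3_E -> order preserved
  value 4: originally 4_B, 4_C; after sorting 4_B, 4_C -> order preserved
All equal keys kept their original relative order. Merge Sort is stable: when the heads of the two halves are equal the merge takes from the left half first.
Answer: Stable


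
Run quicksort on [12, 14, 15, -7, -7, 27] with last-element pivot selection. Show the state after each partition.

Partition 1: pivot=27 at index 5 -> [12, 14, 15, -7, -7, 27]
Partition 2: pivot=-7 at index 1 -> [-7, -7, 15, 12, 14, 27]
Partition 3: pivot=14 at index 3 -> [-7, -7, 12, 14, 15, 27]


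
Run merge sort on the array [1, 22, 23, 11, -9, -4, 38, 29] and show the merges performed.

Divide and conquer:
  Merge [1] + [22] -> [1, 22]
  Merge [23] + [11] -> [11, 23]
  Merge [1, 22] + [11, 23] -> [1, 11, 22, 23]
  Merge [-9] + [-4] -> [-9, -4]
  Merge [38] + [29] -> [29, 38]
  Merge [-9, -4] + [29, 38] -> [-9, -4, 29, 38]
  Merge [1, 11, 22, 23] + [-9, -4, 29, 38] -> [-9, -4, 1, 11, 22, 23, 29, 38]


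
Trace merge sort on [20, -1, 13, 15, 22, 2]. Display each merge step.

Divide and conquer:
  Merge [-1] + [13] -> [-1, 13]
  Merge [20] + [-1, 13] -> [-1, 13, 20]
  Merge [22] + [2] -> [2, 22]
  Merge [15] + [2, 22] -> [2, 15, 22]
  Merge [-1, 13, 20] + [2, 15, 22] -> [-1, 2, 13, 15, 20, 22]


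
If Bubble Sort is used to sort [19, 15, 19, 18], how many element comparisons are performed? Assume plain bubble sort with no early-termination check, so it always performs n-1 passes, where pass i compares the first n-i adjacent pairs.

Pass 1: compare adjacent pairs (0,1)..(2,3) = 3 comparison(s), 2 swap(s) -> [15, 19, 18, 19]
Pass 2: compare adjacent pairs (0,1)..(1,2) = 2 comparison(s), 1 swap(s) -> [15, 18, 19, 19]
Pass 3: compare adjacent pairs (0,1)..(0,1) = 1 comparison(s), 0 swap(s) -> [15, 18, 19, 19]
Total comparisons: 3 + 2 + 1 = 6


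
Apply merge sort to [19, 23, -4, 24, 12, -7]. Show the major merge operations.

Divide and conquer:
  Merge [23] + [-4] -> [-4, 23]
  Merge [19] + [-4, 23] -> [-4, 19, 23]
  Merge [12] + [-7] -> [-7, 12]
  Merge [24] + [-7, 12] -> [-7, 12, 24]
  Merge [-4, 19, 23] + [-7, 12, 24] -> [-7, -4, 12, 19, 23, 24]


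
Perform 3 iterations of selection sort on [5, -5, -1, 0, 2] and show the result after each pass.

Pass 1: Select minimum -5 at index 1, swap -> [-5, 5, -1, 0, 2]
Pass 2: Select minimum -1 at index 2, swap -> [-5, -1, 5, 0, 2]
Pass 3: Select minimum 0 at index 3, swap -> [-5, -1, 0, 5, 2]
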